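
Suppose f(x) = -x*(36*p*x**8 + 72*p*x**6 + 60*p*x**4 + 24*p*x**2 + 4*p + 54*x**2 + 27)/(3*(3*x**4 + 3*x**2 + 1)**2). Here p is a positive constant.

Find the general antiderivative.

Whatever form F(x) takes, F'(x) = f(x) is non-negotiable.
Check: d/dx[-2*p*x**2/3 + 1/(2*x**4 + 2*x**2 + 2/3)] = (-36*p*x**9 - 72*p*x**7 - 60*p*x**5 - 24*p*x**3 - 4*p*x - 54*x**3 - 27*x)/(27*x**8 + 54*x**6 + 45*x**4 + 18*x**2 + 3), which equals f(x).

F(x) = -2*p*x**2/3 + 1/(2*x**4 + 2*x**2 + 2/3) + C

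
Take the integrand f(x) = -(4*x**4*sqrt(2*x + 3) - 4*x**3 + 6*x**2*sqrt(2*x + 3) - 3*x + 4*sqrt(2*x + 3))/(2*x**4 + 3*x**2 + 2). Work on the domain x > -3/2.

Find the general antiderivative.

F(x) = -2*(2*x + 3)**(3/2)/3 + log(x**4 + 3*x**2/2 + 1)/2 + C

Whatever form F(x) takes, F'(x) = f(x) is non-negotiable.
Check: d/dx[-2*(2*x + 3)**(3/2)/3 + log(x**4 + 3*x**2/2 + 1)/2] = (-4*x**4*sqrt(2*x + 3) + 4*x**3 - 6*x**2*sqrt(2*x + 3) + 3*x - 4*sqrt(2*x + 3))/(2*x**4 + 3*x**2 + 2), which equals f(x).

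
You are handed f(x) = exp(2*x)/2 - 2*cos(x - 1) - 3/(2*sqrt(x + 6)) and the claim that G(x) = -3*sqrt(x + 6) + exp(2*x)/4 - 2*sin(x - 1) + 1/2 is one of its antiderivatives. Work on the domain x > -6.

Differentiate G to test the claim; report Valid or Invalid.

Valid. The derivative of G reproduces f.

d/dx[G] = (sqrt(x + 6)*exp(2*x) - 4*sqrt(x + 6)*cos(x - 1) - 3)/(2*sqrt(x + 6))
This equals f(x) exactly, so the claim holds.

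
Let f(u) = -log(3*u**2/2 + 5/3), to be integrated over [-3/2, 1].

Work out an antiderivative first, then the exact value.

A first test for any F(u): its u-derivative must equal f(u) identically.
F(u) = -u*log(3*u**2/2 + 5/3) + 2*u - 2*sqrt(10)*atan(3*sqrt(10)*u/10)/3 is an antiderivative of f.
Check: d/du[-u*log(3*u**2/2 + 5/3) + 2*u - 2*sqrt(10)*atan(3*sqrt(10)*u/10)/3] = -log(9*u**2 + 10) + log(6), which equals f(u).
F(1) = -2*sqrt(10)*atan(3*sqrt(10)/10)/3 - log(19/6) + 2; F(-3/2) = -3 + 2*sqrt(10)*atan(9*sqrt(10)/20)/3 + 3*log(121/24)/2.
Integral = F(1) - F(-3/2) = -3*log(121/24)/2 - 2*sqrt(10)*atan(9*sqrt(10)/20)/3 - 2*sqrt(10)*atan(3*sqrt(10)/10)/3 - log(19/6) + 5.

Antiderivative: F(u) = -u*log(3*u**2/2 + 5/3) + 2*u - 2*sqrt(10)*atan(3*sqrt(10)*u/10)/3; value = -3*log(121/24)/2 - 2*sqrt(10)*atan(9*sqrt(10)/20)/3 - 2*sqrt(10)*atan(3*sqrt(10)/10)/3 - log(19/6) + 5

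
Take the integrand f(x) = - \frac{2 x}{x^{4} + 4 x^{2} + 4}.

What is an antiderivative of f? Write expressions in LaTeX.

f matches the chain-rule pattern g'(h)*h' with inner function h(x) = x^{2} + 2; substituting u = h(x) collapses the integral.
Check: d/dx[\frac{1}{x^{2} + 2}] = - \frac{2 x}{x^{4} + 4 x^{2} + 4} = f(x).

An antiderivative is F(x) = \frac{1}{x^{2} + 2}.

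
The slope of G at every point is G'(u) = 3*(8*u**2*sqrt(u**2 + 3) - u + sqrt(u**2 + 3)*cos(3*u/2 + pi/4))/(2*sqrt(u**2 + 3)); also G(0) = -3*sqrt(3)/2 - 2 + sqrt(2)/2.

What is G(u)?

G(u) = 4*u**3 - 3*sqrt(u**2 + 3)/2 + sin(3*u/2 + pi/4) - 2

Recover the given G'(u) by differentiating a candidate G(u); any mismatch rules it out.
A general antiderivative is 4*u**3 - 3*sqrt(u**2 + 3)/2 + sin(3*u/2 + pi/4) - 2 + C.
The condition gives C = -3*sqrt(3)/2 - 2 + sqrt(2)/2 - (-3*sqrt(3)/2 - 2 + sqrt(2)/2) = 0.
So G(u) = 4*u**3 - 3*sqrt(u**2 + 3)/2 + sin(3*u/2 + pi/4) - 2.
Check: d/du[4*u**3 - 3*sqrt(u**2 + 3)/2 + sin(3*u/2 + pi/4) - 2] = (24*u**2*sqrt(u**2 + 3) - 3*u + 3*sqrt(u**2 + 3)*cos(3*u/2 + pi/4))/(2*sqrt(u**2 + 3)), which equals G'(u).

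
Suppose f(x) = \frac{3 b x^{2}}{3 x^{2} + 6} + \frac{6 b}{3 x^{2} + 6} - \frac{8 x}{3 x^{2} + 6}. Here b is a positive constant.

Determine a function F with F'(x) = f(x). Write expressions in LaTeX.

An antiderivative is F(x) = b x - \frac{4 \log{\left(2 x^{2} + 4 \right)}}{3}.

Integrate term by term and add the pieces.
Check: d/dx[b x - \frac{4 \log{\left(2 x^{2} + 4 \right)}}{3}] = \frac{3 b x^{2} + 6 b - 8 x}{3 x^{2} + 6}, which equals f(x).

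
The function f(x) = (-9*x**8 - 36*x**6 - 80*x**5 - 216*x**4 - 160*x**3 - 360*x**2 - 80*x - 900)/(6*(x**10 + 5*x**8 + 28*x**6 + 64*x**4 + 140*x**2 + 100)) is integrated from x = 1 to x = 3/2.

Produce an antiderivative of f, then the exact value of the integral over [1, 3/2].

For F(x) to be correct the identity F'(x) - f(x) = 0 must hold.
F(x) = -(9*x**4*atan(x) + 18*x**2*atan(x) + 90*atan(x) - 20)/(6*(x**4 + 2*x**2 + 10)) is an antiderivative of f.
Check: d/dx[-(9*x**4*atan(x) + 18*x**2*atan(x) + 90*atan(x) - 20)/(6*(x**4 + 2*x**2 + 10))] = (-9*x**8 - 36*x**6 - 80*x**5 - 216*x**4 - 160*x**3 - 360*x**2 - 80*x - 900)/(6*x**10 + 30*x**8 + 168*x**6 + 384*x**4 + 840*x**2 + 600), which equals f(x).
F(3/2) = 160/939 - 3*atan(3/2)/2; F(1) = 10/39 - 3*pi/8.
Integral = F(3/2) - F(1) = -3*atan(3/2)/2 - 350/4069 + 3*pi/8.

Antiderivative: F(x) = -(9*x**4*atan(x) + 18*x**2*atan(x) + 90*atan(x) - 20)/(6*(x**4 + 2*x**2 + 10)); value = -3*atan(3/2)/2 - 350/4069 + 3*pi/8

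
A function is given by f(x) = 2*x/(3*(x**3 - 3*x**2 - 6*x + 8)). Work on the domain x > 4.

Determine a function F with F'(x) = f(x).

The denominator factors as 3*(x - 4)*(x - 1)*(x + 2); partial fractions split f into directly integrable pieces: -2/(27*(x + 2)) - 2/(27*(x - 1)) + 4/(27*(x - 4)).
Check: d/dx[4*log(x - 4)/27 - 2*log(x**2 + x - 2)/27] = 2*x/(3*x**3 - 9*x**2 - 18*x + 24), which equals f(x).

An antiderivative is F(x) = 4*log(x - 4)/27 - 2*log(x**2 + x - 2)/27.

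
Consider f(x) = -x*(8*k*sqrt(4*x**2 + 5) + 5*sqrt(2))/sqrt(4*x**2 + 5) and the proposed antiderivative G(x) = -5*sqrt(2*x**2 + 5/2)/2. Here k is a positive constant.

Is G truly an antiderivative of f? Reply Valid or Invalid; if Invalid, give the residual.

d/dx[G] = -5*sqrt(2)*x/sqrt(4*x**2 + 5)
d/dx[G] - f(x) = 8*k*x != 0.

Invalid: d/dx[G] - f = 8*k*x, which is not 0.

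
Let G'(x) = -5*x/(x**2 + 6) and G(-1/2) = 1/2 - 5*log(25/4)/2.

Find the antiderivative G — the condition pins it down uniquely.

G'(x) matches the chain-rule pattern g'(h)*h' with inner function h(x) = x**2 + 6; substituting u = h(x) collapses the integral.
A general antiderivative is -5*log(x**2 + 6)/2 + C.
The condition gives C = 1/2 - 5*log(25/4)/2 - (-5*log(25/4)/2) = 1/2.
So G(x) = 1/2 - 5*log(x**2 + 6)/2.
Check: d/dx[1/2 - 5*log(x**2 + 6)/2] = -5*x/(x**2 + 6) = G'(x).

G(x) = 1/2 - 5*log(x**2 + 6)/2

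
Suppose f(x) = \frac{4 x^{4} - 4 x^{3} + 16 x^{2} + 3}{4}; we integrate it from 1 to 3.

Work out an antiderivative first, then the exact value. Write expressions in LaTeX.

A first test for any F(x): its x-derivative must equal f(x) identically.
F(x) = \frac{x \left(12 x^{4} - 15 x^{3} + 80 x^{2} + 45\right)}{60} is an antiderivative of f.
Check: d/dx[\frac{x \left(12 x^{4} - 15 x^{3} + 80 x^{2} + 45\right)}{60}] = x^{4} - x^{3} + 4 x^{2} + \frac{3}{4}, which equals f(x).
F(3) = \frac{333}{5}; F(1) = \frac{61}{30}.
Integral = F(3) - F(1) = \frac{1937}{30}.

Antiderivative: F(x) = \frac{x \left(12 x^{4} - 15 x^{3} + 80 x^{2} + 45\right)}{60}; value = \frac{1937}{30}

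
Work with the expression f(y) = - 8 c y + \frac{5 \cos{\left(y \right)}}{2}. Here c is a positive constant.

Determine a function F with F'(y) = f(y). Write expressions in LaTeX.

The integrand splits into summands that can be handled one at a time.
Check: d/dy[- \frac{8 c y^{2} - 5 \sin{\left(y \right)}}{2}] = - 8 c y + \frac{5 \cos{\left(y \right)}}{2} = f(y).

An antiderivative is F(y) = - \frac{8 c y^{2} - 5 \sin{\left(y \right)}}{2}.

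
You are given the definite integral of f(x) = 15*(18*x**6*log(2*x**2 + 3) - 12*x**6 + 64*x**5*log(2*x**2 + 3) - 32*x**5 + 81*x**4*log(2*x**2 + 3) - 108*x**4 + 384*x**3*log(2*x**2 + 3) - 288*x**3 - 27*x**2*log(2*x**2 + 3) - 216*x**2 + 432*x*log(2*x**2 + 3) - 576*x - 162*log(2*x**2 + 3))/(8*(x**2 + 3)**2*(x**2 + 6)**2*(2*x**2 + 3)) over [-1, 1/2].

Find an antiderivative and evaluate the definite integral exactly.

Antiderivative: F(x) = 5*(-3*x/4 - 2)*log(2*x**2 + 3)/(2*(x**4/3 + 3*x**2 + 6)); value = -57*log(7/2)/65 + 75*log(5)/224

Check any antiderivative F(x) by computing F'(x) and comparing it with f(x).
F(x) = 5*(-3*x/4 - 2)*log(2*x**2 + 3)/(2*(x**4/3 + 3*x**2 + 6)) is an antiderivative of f.
Check: d/dx[5*(-3*x/4 - 2)*log(2*x**2 + 3)/(2*(x**4/3 + 3*x**2 + 6))] = (270*x**6*log(2*x**2 + 3) - 180*x**6 + 960*x**5*log(2*x**2 + 3) - 480*x**5 + 1215*x**4*log(2*x**2 + 3) - 1620*x**4 + 5760*x**3*log(2*x**2 + 3) - 4320*x**3 - 405*x**2*log(2*x**2 + 3) - 3240*x**2 + 6480*x*log(2*x**2 + 3) - 8640*x - 2430*log(2*x**2 + 3))/(16*x**10 + 312*x**8 + 2304*x**6 + 7992*x**4 + 12960*x**2 + 7776), which equals f(x).
F(1/2) = -57*log(7/2)/65; F(-1) = -75*log(5)/224.
Integral = F(1/2) - F(-1) = -57*log(7/2)/65 + 75*log(5)/224.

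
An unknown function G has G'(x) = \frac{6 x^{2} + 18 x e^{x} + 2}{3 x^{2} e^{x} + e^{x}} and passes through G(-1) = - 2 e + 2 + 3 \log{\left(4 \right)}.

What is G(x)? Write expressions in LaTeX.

G(x) = 3 \log{\left(3 x^{2} + 1 \right)} + 2 - 2 e^{- x}

A candidate passes only if d/dx[G] lands on the given G'(x) exactly.
A general antiderivative is 3 \log{\left(3 x^{2} + 1 \right)} - 2 e^{- x} + C.
The condition gives C = - 2 e + 2 + 3 \log{\left(4 \right)} - (- 2 e + 3 \log{\left(4 \right)}) = 2.
So G(x) = 3 \log{\left(3 x^{2} + 1 \right)} + 2 - 2 e^{- x}.
Check: d/dx[3 \log{\left(3 x^{2} + 1 \right)} + 2 - 2 e^{- x}] = \frac{6 x^{2} + 18 x e^{x} + 2}{3 x^{2} e^{x} + e^{x}} = G'(x).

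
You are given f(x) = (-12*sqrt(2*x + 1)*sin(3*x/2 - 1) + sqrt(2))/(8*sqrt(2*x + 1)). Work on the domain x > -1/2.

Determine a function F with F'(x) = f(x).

Recover f(x) by differentiating a candidate F(x); any mismatch rules it out.
Check: d/dx[(sqrt(2)*sqrt(2*x + 1) + 8*cos(3*x/2 - 1))/8] = (-12*sqrt(2*x + 1)*sin(3*x/2 - 1) + sqrt(2))/(8*sqrt(2*x + 1)) = f(x).

An antiderivative is F(x) = (sqrt(2)*sqrt(2*x + 1) + 8*cos(3*x/2 - 1))/8.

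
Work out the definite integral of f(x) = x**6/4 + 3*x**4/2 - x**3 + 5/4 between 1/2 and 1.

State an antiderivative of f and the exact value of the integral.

Antiderivative: F(x) = x**7/28 + 3*x**5/10 - x**4/4 + 5*x/4; value = 12843/17920

The integrand splits into summands that can be handled one at a time.
F(x) = x**7/28 + 3*x**5/10 - x**4/4 + 5*x/4 is an antiderivative of f.
Check: d/dx[x**7/28 + 3*x**5/10 - x**4/4 + 5*x/4] = x**6/4 + 3*x**4/2 - x**3 + 5/4 = f(x).
F(1) = 187/140; F(1/2) = 11093/17920.
Integral = F(1) - F(1/2) = 12843/17920.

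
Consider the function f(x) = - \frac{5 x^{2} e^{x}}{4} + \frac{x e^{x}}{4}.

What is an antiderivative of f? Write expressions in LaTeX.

Recognize the product-rule pattern: f = u'v + uv' with u = - \frac{5 x^{2}}{4} + \frac{11 x}{4} - \frac{11}{4}, v = e^{x}, so integration by parts undoes it.
Check: d/dx[- \frac{5 x^{2} e^{x}}{4} + \frac{11 x e^{x}}{4} - \frac{11 e^{x}}{4}] = - \frac{5 x^{2} e^{x}}{4} + \frac{x e^{x}}{4} = f(x).

An antiderivative is F(x) = - \frac{5 x^{2} e^{x}}{4} + \frac{11 x e^{x}}{4} - \frac{11 e^{x}}{4}.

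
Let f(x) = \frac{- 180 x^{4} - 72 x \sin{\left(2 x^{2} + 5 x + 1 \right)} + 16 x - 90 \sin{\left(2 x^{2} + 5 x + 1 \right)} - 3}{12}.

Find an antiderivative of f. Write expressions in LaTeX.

Differentiate the proposed F(x) back; it has to land on f(x) exactly.
Check: d/dx[- 3 x^{5} + \frac{2 x^{2}}{3} - \frac{x}{4} + \frac{3 \cos{\left(2 x^{2} + 5 x + 1 \right)}}{2}] = - 15 x^{4} - 6 x \sin{\left(2 x^{2} + 5 x + 1 \right)} + \frac{4 x}{3} - \frac{15 \sin{\left(2 x^{2} + 5 x + 1 \right)}}{2} - \frac{1}{4}, which equals f(x).

An antiderivative is F(x) = - 3 x^{5} + \frac{2 x^{2}}{3} - \frac{x}{4} + \frac{3 \cos{\left(2 x^{2} + 5 x + 1 \right)}}{2}.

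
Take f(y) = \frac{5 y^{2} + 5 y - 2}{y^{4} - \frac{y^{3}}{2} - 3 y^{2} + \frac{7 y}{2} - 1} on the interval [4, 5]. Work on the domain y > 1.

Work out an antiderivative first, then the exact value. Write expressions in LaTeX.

Factor the denominator (\left(y - 1\right)^{2} \left(y + 2\right) \left(2 y - 1\right)) and decompose: f = \frac{28}{5 \left(2 y - 1\right)} - \frac{16}{45 \left(y + 2\right)} - \frac{22}{9 \left(y - 1\right)} + \frac{16}{3 \left(y - 1\right)^{2}}; each piece integrates to a log, atan, or power term.
F(y) = - \frac{22 \log{\left(y - 1 \right)}}{9} + \frac{14 \log{\left(y - \frac{1}{2} \right)}}{5} - \frac{16 \log{\left(y + 2 \right)}}{45} - \frac{16}{3 y - 3} is an antiderivative of f.
Check: d/dy[- \frac{22 \log{\left(y - 1 \right)}}{9} + \frac{14 \log{\left(y - \frac{1}{2} \right)}}{5} - \frac{16 \log{\left(y + 2 \right)}}{45} - \frac{16}{3 y - 3}] = \frac{10 y^{2} + 10 y - 4}{2 y^{4} - y^{3} - 6 y^{2} + 7 y - 2}, which equals f(y).
F(5) = - \frac{22 \log{\left(4 \right)}}{9} - \frac{4}{3} - \frac{16 \log{\left(7 \right)}}{45} + \frac{14 \log{\left(\frac{9}{2} \right)}}{5}; F(4) = - \frac{22 \log{\left(3 \right)}}{9} - \frac{16}{9} - \frac{16 \log{\left(6 \right)}}{45} + \frac{14 \log{\left(\frac{7}{2} \right)}}{5}.
Integral = F(5) - F(4) = - \frac{14 \log{\left(\frac{7}{2} \right)}}{5} - \frac{22 \log{\left(4 \right)}}{9} - \frac{16 \log{\left(7 \right)}}{45} + \frac{4}{9} + \frac{16 \log{\left(6 \right)}}{45} + \frac{22 \log{\left(3 \right)}}{9} + \frac{14 \log{\left(\frac{9}{2} \right)}}{5}.

Antiderivative: F(y) = - \frac{22 \log{\left(y - 1 \right)}}{9} + \frac{14 \log{\left(y - \frac{1}{2} \right)}}{5} - \frac{16 \log{\left(y + 2 \right)}}{45} - \frac{16}{3 y - 3}; value = - \frac{14 \log{\left(\frac{7}{2} \right)}}{5} - \frac{22 \log{\left(4 \right)}}{9} - \frac{16 \log{\left(7 \right)}}{45} + \frac{4}{9} + \frac{16 \log{\left(6 \right)}}{45} + \frac{22 \log{\left(3 \right)}}{9} + \frac{14 \log{\left(\frac{9}{2} \right)}}{5}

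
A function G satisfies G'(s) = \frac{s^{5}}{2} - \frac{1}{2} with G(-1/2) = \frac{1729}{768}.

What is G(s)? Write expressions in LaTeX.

Recover the given G'(s) by differentiating a candidate G(s); any mismatch rules it out.
A general antiderivative is \frac{s^{6}}{12} - \frac{s}{2} + C.
The condition gives C = \frac{1729}{768} - (\frac{193}{768}) = 2.
So G(s) = \frac{s^{6}}{12} - \frac{s}{2} + 2.
Check: d/ds[\frac{s^{6}}{12} - \frac{s}{2} + 2] = \frac{s^{5}}{2} - \frac{1}{2} = G'(s).

G(s) = \frac{s^{6}}{12} - \frac{s}{2} + 2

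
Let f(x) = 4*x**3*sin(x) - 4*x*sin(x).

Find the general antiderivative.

The integrand splits into summands that can be handled one at a time.
Check: d/dx[-4*x**3*cos(x) + 12*x**2*sin(x) + 28*x*cos(x) - 28*sin(x)] = 4*x**3*sin(x) - 4*x*sin(x) = f(x).

F(x) = -4*x**3*cos(x) + 12*x**2*sin(x) + 28*x*cos(x) - 28*sin(x) + C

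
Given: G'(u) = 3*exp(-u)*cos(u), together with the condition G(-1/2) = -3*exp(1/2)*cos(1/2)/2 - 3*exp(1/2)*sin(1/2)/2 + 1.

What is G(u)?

G(u) = 1 + 3*exp(-u)*sin(u)/2 - 3*exp(-u)*cos(u)/2

Any candidate G(u) must reproduce the stated G'(u) exactly.
A general antiderivative is 3*exp(-u)*sin(u)/2 - 3*exp(-u)*cos(u)/2 + C.
The condition gives C = -3*exp(1/2)*cos(1/2)/2 - 3*exp(1/2)*sin(1/2)/2 + 1 - (-3*exp(1/2)*cos(1/2)/2 - 3*exp(1/2)*sin(1/2)/2) = 1.
So G(u) = 1 + 3*exp(-u)*sin(u)/2 - 3*exp(-u)*cos(u)/2.
Check: d/du[1 + 3*exp(-u)*sin(u)/2 - 3*exp(-u)*cos(u)/2] = 3*exp(-u)*cos(u) = G'(u).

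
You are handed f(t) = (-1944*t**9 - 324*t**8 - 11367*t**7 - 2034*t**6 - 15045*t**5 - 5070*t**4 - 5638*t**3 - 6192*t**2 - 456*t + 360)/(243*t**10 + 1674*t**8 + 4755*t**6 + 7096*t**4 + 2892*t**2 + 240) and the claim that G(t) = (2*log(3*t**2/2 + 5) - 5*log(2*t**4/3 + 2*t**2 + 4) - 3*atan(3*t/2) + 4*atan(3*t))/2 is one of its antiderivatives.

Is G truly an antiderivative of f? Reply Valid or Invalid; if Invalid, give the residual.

d/dt[G] = (-1944*t**9 - 81*t**8 - 11367*t**7 - 468*t**6 - 15045*t**5 - 1011*t**4 - 5638*t**3 - 900*t**2 - 456*t + 900)/(243*t**10 + 1674*t**8 + 4755*t**6 + 7096*t**4 + 2892*t**2 + 240)
d/dt[G] - f(t) = 9/(9*t**2 + 4) != 0.

Invalid: d/dt[G] - f = 9/(9*t**2 + 4), which is not 0.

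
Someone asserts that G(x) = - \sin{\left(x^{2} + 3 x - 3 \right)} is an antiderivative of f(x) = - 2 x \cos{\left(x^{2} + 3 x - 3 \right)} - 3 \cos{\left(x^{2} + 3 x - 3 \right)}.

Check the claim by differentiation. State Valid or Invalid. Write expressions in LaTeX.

Valid - differentiating G returns exactly f.

d/dx[G] = - 2 x \cos{\left(x^{2} + 3 x - 3 \right)} - 3 \cos{\left(x^{2} + 3 x - 3 \right)}
This equals f(x) exactly, so the claim holds.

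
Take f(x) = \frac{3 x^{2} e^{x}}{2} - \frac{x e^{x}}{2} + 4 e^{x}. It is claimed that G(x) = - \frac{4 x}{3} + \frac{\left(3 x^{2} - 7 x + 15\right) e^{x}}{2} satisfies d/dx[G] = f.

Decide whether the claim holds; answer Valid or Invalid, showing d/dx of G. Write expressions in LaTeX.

Invalid: d/dx[G] - f = - \frac{4}{3}, which is not 0.

d/dx[G] = \frac{3 x^{2} e^{x}}{2} - \frac{x e^{x}}{2} + 4 e^{x} - \frac{4}{3}
d/dx[G] - f(x) = - \frac{4}{3} != 0.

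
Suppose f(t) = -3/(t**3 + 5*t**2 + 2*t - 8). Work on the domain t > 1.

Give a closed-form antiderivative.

An antiderivative is F(t) = -log(t - 1)/5 + log(t + 2)/2 - 3*log(t + 4)/10.

The denominator factors as (t - 1)*(t + 2)*(t + 4); partial fractions split f into directly integrable pieces: -3/(10*(t + 4)) + 1/(2*(t + 2)) - 1/(5*(t - 1)).
Check: d/dt[-log(t - 1)/5 + log(t + 2)/2 - 3*log(t + 4)/10] = -3/(t**3 + 5*t**2 + 2*t - 8) = f(t).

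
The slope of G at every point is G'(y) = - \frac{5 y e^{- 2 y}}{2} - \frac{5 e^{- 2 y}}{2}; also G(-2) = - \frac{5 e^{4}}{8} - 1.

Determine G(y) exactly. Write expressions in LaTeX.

Recognize the product-rule pattern: G'(y) = u'v + uv' with u = \frac{5 y}{4} + \frac{15}{8}, v = e^{- 2 y}, so integration by parts undoes it.
A general antiderivative is \frac{\left(10 y + 15\right) e^{- 2 y}}{8} + C.
The condition gives C = - \frac{5 e^{4}}{8} - 1 - (- \frac{5 e^{4}}{8}) = -1.
So G(y) = \frac{\left(10 y - 8 e^{2 y} + 15\right) e^{- 2 y}}{8}.
Check: d/dy[\frac{\left(10 y - 8 e^{2 y} + 15\right) e^{- 2 y}}{8}] = \frac{\left(- 5 y - 5\right) e^{- 2 y}}{2}, which equals G'(y).

G(y) = \frac{\left(10 y - 8 e^{2 y} + 15\right) e^{- 2 y}}{8}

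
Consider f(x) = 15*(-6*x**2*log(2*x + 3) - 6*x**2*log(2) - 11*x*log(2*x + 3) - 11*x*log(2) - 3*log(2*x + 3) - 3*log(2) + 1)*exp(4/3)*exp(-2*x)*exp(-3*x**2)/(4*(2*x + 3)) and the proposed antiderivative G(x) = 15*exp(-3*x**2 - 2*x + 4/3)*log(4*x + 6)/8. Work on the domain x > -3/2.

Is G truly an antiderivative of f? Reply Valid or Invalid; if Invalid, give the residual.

d/dx[G] = (-90*x**2*log(2*x + 3) - 90*x**2*log(2) - 165*x*log(2*x + 3) - 165*x*log(2) - 45*log(2*x + 3) - 45*log(2) + 15)/(8*x*exp(-4/3)*exp(2*x)*exp(3*x**2) + 12*exp(-4/3)*exp(2*x)*exp(3*x**2))
This equals f(x) exactly, so the claim holds.

Valid: G'(x) = f(x).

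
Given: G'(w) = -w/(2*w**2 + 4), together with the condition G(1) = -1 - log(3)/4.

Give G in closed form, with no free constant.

The substitution u = w**2 + 2 works: G'(w) is exactly (dG/du)*(du/dw) for that inner function.
A general antiderivative is -log(w**2 + 2)/4 + C.
The condition gives C = -1 - log(3)/4 - (-log(3)/4) = -1.
So G(w) = -log(w**2 + 2)/4 - 1.
Check: d/dw[-log(w**2 + 2)/4 - 1] = -w/(2*w**2 + 4) = G'(w).

G(w) = -log(w**2 + 2)/4 - 1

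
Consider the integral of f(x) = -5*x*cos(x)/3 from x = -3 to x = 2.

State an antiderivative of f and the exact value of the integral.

Whatever form F(x) takes, F'(x) = f(x) is non-negotiable.
F(x) = -5*x*sin(x)/3 - 5*cos(x)/3 is an antiderivative of f.
Check: d/dx[-5*x*sin(x)/3 - 5*cos(x)/3] = -5*x*cos(x)/3 = f(x).
F(2) = -10*sin(2)/3 - 5*cos(2)/3; F(-3) = -5*sin(3) - 5*cos(3)/3.
Integral = F(2) - F(-3) = -10*sin(2)/3 + 5*cos(3)/3 - 5*cos(2)/3 + 5*sin(3).

Antiderivative: F(x) = -5*x*sin(x)/3 - 5*cos(x)/3; value = -10*sin(2)/3 + 5*cos(3)/3 - 5*cos(2)/3 + 5*sin(3)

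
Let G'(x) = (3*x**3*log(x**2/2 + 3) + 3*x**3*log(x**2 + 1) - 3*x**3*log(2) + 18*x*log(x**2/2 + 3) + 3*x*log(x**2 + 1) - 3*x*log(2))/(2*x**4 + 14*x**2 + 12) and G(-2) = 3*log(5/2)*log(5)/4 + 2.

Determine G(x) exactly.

Recognize the product-rule pattern: G'(x) = u'v + uv' with u = 3*log(x**2/2 + 1/2)/4, v = log(x**2/2 + 3), so integration by parts undoes it.
A general antiderivative is 3*log(x**2/2 + 1/2)*log(x**2/2 + 3)/4 + C.
The condition gives C = 3*log(5/2)*log(5)/4 + 2 - (3*log(5/2)*log(5)/4) = 2.
So G(x) = (3*log(x**2/2 + 1/2)*log(x**2/2 + 3) + 8)/4.
Check: d/dx[(3*log(x**2/2 + 1/2)*log(x**2/2 + 3) + 8)/4] = (3*x**3*log(x**2/2 + 3) + 3*x**3*log(x**2 + 1) - 3*x**3*log(2) + 18*x*log(x**2/2 + 3) + 3*x*log(x**2 + 1) - 3*x*log(2))/(2*x**4 + 14*x**2 + 12) = G'(x).

G(x) = (3*log(x**2/2 + 1/2)*log(x**2/2 + 3) + 8)/4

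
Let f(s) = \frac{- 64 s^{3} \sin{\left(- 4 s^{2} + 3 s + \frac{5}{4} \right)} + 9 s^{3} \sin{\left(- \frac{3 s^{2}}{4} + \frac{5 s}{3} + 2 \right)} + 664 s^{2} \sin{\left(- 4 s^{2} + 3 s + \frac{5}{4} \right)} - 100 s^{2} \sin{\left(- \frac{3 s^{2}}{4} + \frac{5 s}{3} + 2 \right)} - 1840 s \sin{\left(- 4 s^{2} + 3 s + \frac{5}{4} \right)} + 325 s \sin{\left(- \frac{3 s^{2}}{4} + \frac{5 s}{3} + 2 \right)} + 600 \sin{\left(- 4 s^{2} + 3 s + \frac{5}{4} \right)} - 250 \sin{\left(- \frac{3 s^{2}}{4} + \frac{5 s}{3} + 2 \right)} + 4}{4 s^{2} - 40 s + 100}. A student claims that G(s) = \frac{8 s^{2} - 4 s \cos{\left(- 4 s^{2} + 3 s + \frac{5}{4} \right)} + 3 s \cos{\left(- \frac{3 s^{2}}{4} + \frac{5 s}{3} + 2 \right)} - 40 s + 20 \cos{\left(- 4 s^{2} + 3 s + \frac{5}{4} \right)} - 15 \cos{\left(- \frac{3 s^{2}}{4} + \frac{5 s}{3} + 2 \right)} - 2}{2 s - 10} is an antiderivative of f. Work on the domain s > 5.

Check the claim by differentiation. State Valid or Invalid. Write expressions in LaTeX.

Invalid: d/ds[G] - f = 4, which is not 0.

d/ds[G] = \frac{- 64 s^{3} \sin{\left(- 4 s^{2} + 3 s + \frac{5}{4} \right)} + 9 s^{3} \sin{\left(- \frac{3 s^{2}}{4} + \frac{5 s}{3} + 2 \right)} + 664 s^{2} \sin{\left(- 4 s^{2} + 3 s + \frac{5}{4} \right)} - 100 s^{2} \sin{\left(- \frac{3 s^{2}}{4} + \frac{5 s}{3} + 2 \right)} + 16 s^{2} - 1840 s \sin{\left(- 4 s^{2} + 3 s + \frac{5}{4} \right)} + 325 s \sin{\left(- \frac{3 s^{2}}{4} + \frac{5 s}{3} + 2 \right)} - 160 s + 600 \sin{\left(- 4 s^{2} + 3 s + \frac{5}{4} \right)} - 250 \sin{\left(- \frac{3 s^{2}}{4} + \frac{5 s}{3} + 2 \right)} + 404}{4 s^{2} - 40 s + 100}
d/ds[G] - f(s) = 4 != 0.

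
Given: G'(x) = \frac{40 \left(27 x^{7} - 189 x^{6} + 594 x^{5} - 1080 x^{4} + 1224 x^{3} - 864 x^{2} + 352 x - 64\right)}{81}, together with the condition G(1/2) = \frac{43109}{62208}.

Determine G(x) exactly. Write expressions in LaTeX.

The substitution u = - x^{2} + 2 x - \frac{4}{3} works: G'(x) is exactly (dG/du)*(du/dx) for that inner function.
A general antiderivative is \frac{5 \left(- x^{2} + 2 x - \frac{4}{3}\right)^{4}}{3} + C.
The condition gives C = \frac{43109}{62208} - (\frac{12005}{62208}) = \frac{1}{2}.
So G(x) = \frac{5 x^{8}}{3} - \frac{40 x^{7}}{3} + \frac{440 x^{6}}{9} - \frac{320 x^{5}}{3} + \frac{1360 x^{4}}{9} - \frac{1280 x^{3}}{9} + \frac{7040 x^{2}}{81} - \frac{2560 x}{81} + \frac{2803}{486}.
Check: d/dx[\frac{5 x^{8}}{3} - \frac{40 x^{7}}{3} + \frac{440 x^{6}}{9} - \frac{320 x^{5}}{3} + \frac{1360 x^{4}}{9} - \frac{1280 x^{3}}{9} + \frac{7040 x^{2}}{81} - \frac{2560 x}{81} + \frac{2803}{486}] = \frac{40 x^{7}}{3} - \frac{280 x^{6}}{3} + \frac{880 x^{5}}{3} - \frac{1600 x^{4}}{3} + \frac{5440 x^{3}}{9} - \frac{1280 x^{2}}{3} + \frac{14080 x}{81} - \frac{2560}{81}, which equals G'(x).

G(x) = \frac{5 x^{8}}{3} - \frac{40 x^{7}}{3} + \frac{440 x^{6}}{9} - \frac{320 x^{5}}{3} + \frac{1360 x^{4}}{9} - \frac{1280 x^{3}}{9} + \frac{7040 x^{2}}{81} - \frac{2560 x}{81} + \frac{2803}{486}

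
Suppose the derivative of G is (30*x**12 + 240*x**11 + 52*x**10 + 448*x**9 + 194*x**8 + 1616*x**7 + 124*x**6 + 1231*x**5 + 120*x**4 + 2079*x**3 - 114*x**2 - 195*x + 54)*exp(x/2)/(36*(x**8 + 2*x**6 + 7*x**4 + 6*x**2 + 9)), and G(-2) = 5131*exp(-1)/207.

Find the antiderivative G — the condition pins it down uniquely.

G'(x) has the shape u'v + uv' for u = 5*x**4/3 - 4*x**2/9 - (2 - 5*x/2)/(3*(x**4 + x**2 + 3)) and v = exp(x/2) — it is the derivative of the product u*v.
A general antiderivative is -(-5*x**4 + 4*x**2/3 + (2 - 5*x/2)/(x**4 + x**2 + 3))*exp(x/2)/3 + C.
The condition gives C = 5131*exp(-1)/207 - (5131*exp(-1)/207) = 0.
So G(x) = 5*x**4*exp(x/2)/3 - 4*x**2*exp(x/2)/9 + 5*x*exp(x/2)/(6*x**4 + 6*x**2 + 18) - 2*exp(x/2)/(3*x**4 + 3*x**2 + 9).
Check: d/dx[5*x**4*exp(x/2)/3 - 4*x**2*exp(x/2)/9 + 5*x*exp(x/2)/(6*x**4 + 6*x**2 + 18) - 2*exp(x/2)/(3*x**4 + 3*x**2 + 9)] = (30*x**12*exp(x/2) + 240*x**11*exp(x/2) + 52*x**10*exp(x/2) + 448*x**9*exp(x/2) + 194*x**8*exp(x/2) + 1616*x**7*exp(x/2) + 124*x**6*exp(x/2) + 1231*x**5*exp(x/2) + 120*x**4*exp(x/2) + 2079*x**3*exp(x/2) - 114*x**2*exp(x/2) - 195*x*exp(x/2) + 54*exp(x/2))/(36*x**8 + 72*x**6 + 252*x**4 + 216*x**2 + 324), which equals G'(x).

G(x) = 5*x**4*exp(x/2)/3 - 4*x**2*exp(x/2)/9 + 5*x*exp(x/2)/(6*x**4 + 6*x**2 + 18) - 2*exp(x/2)/(3*x**4 + 3*x**2 + 9)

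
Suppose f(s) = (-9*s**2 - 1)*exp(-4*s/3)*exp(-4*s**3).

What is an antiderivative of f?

An antiderivative is F(s) = 3*exp(-4*s/3)*exp(-4*s**3)/4.

The substitution u = -4*s**3 - 4*s/3 works: f is exactly (dF/du)*(du/ds) for that inner function.
Check: d/ds[3*exp(-4*s/3)*exp(-4*s**3)/4] = (-9*s**2 - 1)*exp(-4*s/3)*exp(-4*s**3) = f(s).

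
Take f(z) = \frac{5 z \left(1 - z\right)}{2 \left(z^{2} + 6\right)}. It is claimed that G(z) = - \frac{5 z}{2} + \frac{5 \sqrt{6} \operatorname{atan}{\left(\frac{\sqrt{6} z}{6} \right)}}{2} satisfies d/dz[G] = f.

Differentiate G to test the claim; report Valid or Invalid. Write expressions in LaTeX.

d/dz[G] = - \frac{5 z^{2}}{2 z^{2} + 12}
d/dz[G] - f(z) = - \frac{5 z}{2 z^{2} + 12} != 0.

Invalid: d/dz[G] - f = - \frac{5 z}{2 z^{2} + 12}, which is not 0.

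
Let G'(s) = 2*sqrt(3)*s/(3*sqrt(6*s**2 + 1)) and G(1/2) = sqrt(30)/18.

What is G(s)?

G'(s) matches the chain-rule pattern g'(h)*h' with inner function h(s) = 2*s**2 + 1/3; substituting u = h(s) collapses the integral.
A general antiderivative is sqrt(2*s**2 + 1/3)/3 + C.
The condition gives C = sqrt(30)/18 - (sqrt(30)/18) = 0.
So G(s) = sqrt(2*s**2 + 1/3)/3.
Check: d/ds[sqrt(2*s**2 + 1/3)/3] = 2*sqrt(3)*s/(3*sqrt(6*s**2 + 1)) = G'(s).

G(s) = sqrt(2*s**2 + 1/3)/3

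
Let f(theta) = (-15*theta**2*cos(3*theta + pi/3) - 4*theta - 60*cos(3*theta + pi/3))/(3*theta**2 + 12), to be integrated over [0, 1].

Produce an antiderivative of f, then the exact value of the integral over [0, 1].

Antiderivative: F(theta) = -2*log(3*theta**2/2 + 6)/3 - 5*sin(3*theta + pi/3)/3; value = -2*log(15/2)/3 + 2*log(6)/3 - 5*sin(pi/3 + 3)/3 + 5*sqrt(3)/6

Differentiate the proposed F(theta) back; it has to land on f(theta) exactly.
F(theta) = -2*log(3*theta**2/2 + 6)/3 - 5*sin(3*theta + pi/3)/3 is an antiderivative of f.
Check: d/dtheta[-2*log(3*theta**2/2 + 6)/3 - 5*sin(3*theta + pi/3)/3] = (-15*theta**2*cos(3*theta + pi/3) - 4*theta - 60*cos(3*theta + pi/3))/(3*theta**2 + 12) = f(theta).
F(1) = -2*log(15/2)/3 - 5*sin(pi/3 + 3)/3; F(0) = -5*sqrt(3)/6 - 2*log(6)/3.
Integral = F(1) - F(0) = -2*log(15/2)/3 + 2*log(6)/3 - 5*sin(pi/3 + 3)/3 + 5*sqrt(3)/6.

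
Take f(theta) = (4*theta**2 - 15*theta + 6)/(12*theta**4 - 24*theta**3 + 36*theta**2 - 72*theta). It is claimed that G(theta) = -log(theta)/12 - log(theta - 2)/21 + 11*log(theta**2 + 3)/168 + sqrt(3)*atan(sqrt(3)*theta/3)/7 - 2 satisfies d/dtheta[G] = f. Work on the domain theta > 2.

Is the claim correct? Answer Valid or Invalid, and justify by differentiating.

Valid - the claim checks out under differentiation.

d/dtheta[G] = (4*theta**2 - 15*theta + 6)/(12*theta**4 - 24*theta**3 + 36*theta**2 - 72*theta)
This equals f(theta) exactly, so the claim holds.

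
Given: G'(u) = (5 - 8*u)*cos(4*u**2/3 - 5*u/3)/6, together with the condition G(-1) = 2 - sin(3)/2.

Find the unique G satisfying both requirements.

G(u) = (4 - sin(4*u**2/3 - 5*u/3))/2

G'(u) matches the chain-rule pattern g'(h)*h' with inner function h(u) = 4*u**2/3 - 5*u/3; substituting w = h(u) collapses the integral.
A general antiderivative is -sin(4*u**2/3 - 5*u/3)/2 + C.
The condition gives C = 2 - sin(3)/2 - (-sin(3)/2) = 2.
So G(u) = (4 - sin(4*u**2/3 - 5*u/3))/2.
Check: d/du[(4 - sin(4*u**2/3 - 5*u/3))/2] = -4*u*cos(4*u**2/3 - 5*u/3)/3 + 5*cos(4*u**2/3 - 5*u/3)/6, which equals G'(u).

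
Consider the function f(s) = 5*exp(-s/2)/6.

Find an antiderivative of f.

A candidate is checked by its d/ds: the result must match f(s).
Check: d/ds[-5*exp(-s/2)/3] = 5*exp(-s/2)/6 = f(s).

An antiderivative is F(s) = -5*exp(-s/2)/3.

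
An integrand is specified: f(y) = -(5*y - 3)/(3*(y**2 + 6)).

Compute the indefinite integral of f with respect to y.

F(y) = -5*log(y**2 + 6)/6 + sqrt(6)*atan(sqrt(6)*y/6)/6 + C

A candidate is checked by its d/dy: the result must match f(y).
Check: d/dy[-5*log(y**2 + 6)/6 + sqrt(6)*atan(sqrt(6)*y/6)/6] = (3 - 5*y)/(3*y**2 + 18), which equals f(y).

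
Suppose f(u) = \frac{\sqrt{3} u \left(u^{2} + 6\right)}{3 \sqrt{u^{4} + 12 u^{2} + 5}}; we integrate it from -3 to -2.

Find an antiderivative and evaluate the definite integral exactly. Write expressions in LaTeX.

Antiderivative: F(u) = \frac{\sqrt{\frac{u^{4}}{3} + 4 u^{2} + \frac{5}{3}}}{2}; value = - \frac{\sqrt{582}}{6} + \frac{\sqrt{23}}{2}

f matches the chain-rule pattern g'(h)*h' with inner function h(u) = \frac{u^{4}}{3} + 4 u^{2} + \frac{5}{3}; substituting w = h(u) collapses the integral.
F(u) = \frac{\sqrt{\frac{u^{4}}{3} + 4 u^{2} + \frac{5}{3}}}{2} is an antiderivative of f.
Check: d/du[\frac{\sqrt{\frac{u^{4}}{3} + 4 u^{2} + \frac{5}{3}}}{2}] = \frac{\sqrt{3} u^{3} + 6 \sqrt{3} u}{3 \sqrt{u^{4} + 12 u^{2} + 5}}, which equals f(u).
F(-2) = \frac{\sqrt{23}}{2}; F(-3) = \frac{\sqrt{582}}{6}.
Integral = F(-2) - F(-3) = - \frac{\sqrt{582}}{6} + \frac{\sqrt{23}}{2}.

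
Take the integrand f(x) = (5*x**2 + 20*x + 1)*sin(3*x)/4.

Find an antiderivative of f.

An antiderivative F(x) passes only if d/dx[F] lands on f(x) exactly.
Check: d/dx[-(45*x**2*cos(3*x) - 30*x*sin(3*x) + 180*x*cos(3*x) - 60*sin(3*x) - cos(3*x))/108] = 5*x**2*sin(3*x)/4 + 5*x*sin(3*x) + sin(3*x)/4, which equals f(x).

An antiderivative is F(x) = -(45*x**2*cos(3*x) - 30*x*sin(3*x) + 180*x*cos(3*x) - 60*sin(3*x) - cos(3*x))/108.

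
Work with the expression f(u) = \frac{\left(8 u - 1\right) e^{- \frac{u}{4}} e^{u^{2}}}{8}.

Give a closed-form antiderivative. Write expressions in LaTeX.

The substitution w = u^{2} - \frac{u}{4} works: f is exactly (dF/dw)*(dw/du) for that inner function.
Check: d/du[\frac{e^{- \frac{u}{4}} e^{u^{2}}}{2}] = \frac{\left(8 u e^{u^{2}} - e^{u^{2}}\right) e^{- \frac{u}{4}}}{8}, which equals f(u).

An antiderivative is F(u) = \frac{e^{- \frac{u}{4}} e^{u^{2}}}{2}.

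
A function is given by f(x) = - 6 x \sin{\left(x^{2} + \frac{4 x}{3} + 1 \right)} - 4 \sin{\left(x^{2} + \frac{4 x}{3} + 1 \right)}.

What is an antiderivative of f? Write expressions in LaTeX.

f matches the chain-rule pattern g'(h)*h' with inner function h(x) = x^{2} + \frac{4 x}{3} + 1; substituting u = h(x) collapses the integral.
Check: d/dx[3 \cos{\left(x^{2} + \frac{4 x}{3} + 1 \right)}] = - 6 x \sin{\left(x^{2} + \frac{4 x}{3} + 1 \right)} - 4 \sin{\left(x^{2} + \frac{4 x}{3} + 1 \right)} = f(x).

An antiderivative is F(x) = 3 \cos{\left(x^{2} + \frac{4 x}{3} + 1 \right)}.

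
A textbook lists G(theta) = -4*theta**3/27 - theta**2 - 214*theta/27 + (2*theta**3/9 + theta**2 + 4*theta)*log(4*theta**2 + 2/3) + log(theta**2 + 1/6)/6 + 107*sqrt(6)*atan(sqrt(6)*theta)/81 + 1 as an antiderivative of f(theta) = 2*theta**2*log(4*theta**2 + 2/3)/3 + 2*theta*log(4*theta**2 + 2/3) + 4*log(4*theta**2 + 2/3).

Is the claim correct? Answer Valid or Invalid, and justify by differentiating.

Valid - the claim checks out under differentiation.

d/dtheta[G] = 2*theta**2*log(2*theta**2 + 1/3)/3 + 2*theta**2*log(2)/3 + 2*theta*log(2*theta**2 + 1/3) + 2*theta*log(2) + 4*log(2*theta**2 + 1/3) + 4*log(2)
This equals f(theta) exactly, so the claim holds.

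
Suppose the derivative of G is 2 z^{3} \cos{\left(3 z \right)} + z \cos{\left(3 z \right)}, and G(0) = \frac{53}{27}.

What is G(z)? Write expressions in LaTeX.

Integrate term by term and add the pieces.
A general antiderivative is \frac{2 z^{3} \sin{\left(3 z \right)}}{3} + \frac{2 z^{2} \cos{\left(3 z \right)}}{3} - \frac{z \sin{\left(3 z \right)}}{9} - \frac{\cos{\left(3 z \right)}}{27} + C.
The condition gives C = \frac{53}{27} - (- \frac{1}{27}) = 2.
So G(z) = \frac{2 z^{3} \sin{\left(3 z \right)}}{3} + \frac{2 z^{2} \cos{\left(3 z \right)}}{3} - \frac{z \sin{\left(3 z \right)}}{9} - \frac{\cos{\left(3 z \right)}}{27} + 2.
Check: d/dz[\frac{2 z^{3} \sin{\left(3 z \right)}}{3} + \frac{2 z^{2} \cos{\left(3 z \right)}}{3} - \frac{z \sin{\left(3 z \right)}}{9} - \frac{\cos{\left(3 z \right)}}{27} + 2] = 2 z^{3} \cos{\left(3 z \right)} + z \cos{\left(3 z \right)} = G'(z).

G(z) = \frac{2 z^{3} \sin{\left(3 z \right)}}{3} + \frac{2 z^{2} \cos{\left(3 z \right)}}{3} - \frac{z \sin{\left(3 z \right)}}{9} - \frac{\cos{\left(3 z \right)}}{27} + 2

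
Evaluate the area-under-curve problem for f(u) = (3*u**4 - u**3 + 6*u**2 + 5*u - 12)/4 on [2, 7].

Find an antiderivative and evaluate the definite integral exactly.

Any candidate F(u) must reproduce f(u) exactly when differentiated.
F(u) = 3*u**5/20 - u**4/16 + u**3/2 + 5*u**2/8 - 3*u is an antiderivative of f.
Check: d/du[3*u**5/20 - u**4/16 + u**3/2 + 5*u**2/8 - 3*u] = 3*u**4/4 - u**3/4 + 3*u**2/2 + 5*u/4 - 3, which equals f(u).
F(7) = 204169/80; F(2) = 43/10.
Integral = F(7) - F(2) = 40765/16.

Antiderivative: F(u) = 3*u**5/20 - u**4/16 + u**3/2 + 5*u**2/8 - 3*u; value = 40765/16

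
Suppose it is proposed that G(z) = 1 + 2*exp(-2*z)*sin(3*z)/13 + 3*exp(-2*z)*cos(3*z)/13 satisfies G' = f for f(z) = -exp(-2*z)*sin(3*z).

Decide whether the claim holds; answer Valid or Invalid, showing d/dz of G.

Valid - differentiating G returns exactly f.

d/dz[G] = -exp(-2*z)*sin(3*z)
This equals f(z) exactly, so the claim holds.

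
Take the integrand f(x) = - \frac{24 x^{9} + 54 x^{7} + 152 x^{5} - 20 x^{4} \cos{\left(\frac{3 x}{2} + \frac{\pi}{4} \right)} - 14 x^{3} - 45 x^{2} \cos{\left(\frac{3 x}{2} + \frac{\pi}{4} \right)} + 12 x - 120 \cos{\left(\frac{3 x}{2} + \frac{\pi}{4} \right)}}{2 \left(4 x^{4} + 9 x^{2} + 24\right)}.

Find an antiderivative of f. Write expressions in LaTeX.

An antiderivative is F(x) = - \frac{x^{6}}{2} - \frac{x^{2}}{2} + \log{\left(\frac{2 x^{4}}{3} + \frac{3 x^{2}}{2} + 4 \right)} + \frac{5 \sin{\left(\frac{3 x}{2} + \frac{\pi}{4} \right)}}{3}.

An antiderivative F(x) passes only if d/dx[F] lands on f(x) exactly.
Check: d/dx[- \frac{x^{6}}{2} - \frac{x^{2}}{2} + \log{\left(\frac{2 x^{4}}{3} + \frac{3 x^{2}}{2} + 4 \right)} + \frac{5 \sin{\left(\frac{3 x}{2} + \frac{\pi}{4} \right)}}{3}] = \frac{- 24 x^{9} - 54 x^{7} - 152 x^{5} + 20 x^{4} \cos{\left(\frac{3 x}{2} + \frac{\pi}{4} \right)} + 14 x^{3} + 45 x^{2} \cos{\left(\frac{3 x}{2} + \frac{\pi}{4} \right)} - 12 x + 120 \cos{\left(\frac{3 x}{2} + \frac{\pi}{4} \right)}}{8 x^{4} + 18 x^{2} + 48}, which equals f(x).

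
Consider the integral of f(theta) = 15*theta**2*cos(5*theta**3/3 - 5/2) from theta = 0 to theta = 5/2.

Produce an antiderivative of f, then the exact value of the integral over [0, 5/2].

The substitution u = 5*theta**3/3 - 5/2 works: f is exactly (dF/du)*(du/dtheta) for that inner function.
F(theta) = 3*sin(5*theta**3/3 - 5/2) is an antiderivative of f.
Check: d/dtheta[3*sin(5*theta**3/3 - 5/2)] = 15*theta**2*cos(5*theta**3/3 - 5/2) = f(theta).
F(5/2) = 3*sin(565/24); F(0) = -3*sin(5/2).
Integral = F(5/2) - F(0) = 3*sin(565/24) + 3*sin(5/2).

Antiderivative: F(theta) = 3*sin(5*theta**3/3 - 5/2); value = 3*sin(565/24) + 3*sin(5/2)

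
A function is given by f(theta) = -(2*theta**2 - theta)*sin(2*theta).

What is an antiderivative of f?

Whatever form F(theta) takes, F'(theta) = f(theta) is non-negotiable.
Check: d/dtheta[(4*theta**2*cos(2*theta) - 4*theta*sin(2*theta) - 2*theta*cos(2*theta) + sin(2*theta) - 2*cos(2*theta))/4] = -2*theta**2*sin(2*theta) + theta*sin(2*theta), which equals f(theta).

An antiderivative is F(theta) = (4*theta**2*cos(2*theta) - 4*theta*sin(2*theta) - 2*theta*cos(2*theta) + sin(2*theta) - 2*cos(2*theta))/4.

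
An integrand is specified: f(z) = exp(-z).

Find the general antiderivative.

F(z) = -exp(-z) + C

Recover f(z) by differentiating a candidate F(z); any mismatch rules it out.
Check: d/dz[-exp(-z)] = exp(-z) = f(z).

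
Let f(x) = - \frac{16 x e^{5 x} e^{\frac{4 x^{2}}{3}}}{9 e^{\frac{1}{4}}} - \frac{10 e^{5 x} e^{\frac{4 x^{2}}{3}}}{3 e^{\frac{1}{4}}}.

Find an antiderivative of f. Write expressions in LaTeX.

An antiderivative is F(x) = - \frac{2 e^{\frac{4 x^{2}}{3} + 5 x - \frac{1}{4}}}{3}.

The substitution u = \frac{4 x^{2}}{3} + 5 x - \frac{1}{4} works: f is exactly (dF/du)*(du/dx) for that inner function.
Check: d/dx[- \frac{2 e^{\frac{4 x^{2}}{3} + 5 x - \frac{1}{4}}}{3}] = - \frac{16 x e^{5 x} e^{\frac{4 x^{2}}{3}}}{9 e^{\frac{1}{4}}} - \frac{10 e^{5 x} e^{\frac{4 x^{2}}{3}}}{3 e^{\frac{1}{4}}} = f(x).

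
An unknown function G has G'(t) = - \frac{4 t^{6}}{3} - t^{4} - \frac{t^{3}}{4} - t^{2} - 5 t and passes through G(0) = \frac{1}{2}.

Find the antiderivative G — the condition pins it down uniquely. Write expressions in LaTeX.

G(t) = - \frac{4 t^{7}}{21} - \frac{t^{5}}{5} - \frac{t^{4}}{16} - \frac{t^{3}}{3} - \frac{5 t^{2}}{2} + \frac{1}{2}

The integrand splits into summands that can be handled one at a time.
A general antiderivative is - \frac{4 t^{7}}{21} - \frac{t^{5}}{5} - \frac{t^{4}}{16} - \frac{t^{3}}{3} - \frac{5 t^{2}}{2} + C.
The condition gives C = \frac{1}{2} - (0) = \frac{1}{2}.
So G(t) = - \frac{4 t^{7}}{21} - \frac{t^{5}}{5} - \frac{t^{4}}{16} - \frac{t^{3}}{3} - \frac{5 t^{2}}{2} + \frac{1}{2}.
Check: d/dt[- \frac{4 t^{7}}{21} - \frac{t^{5}}{5} - \frac{t^{4}}{16} - \frac{t^{3}}{3} - \frac{5 t^{2}}{2} + \frac{1}{2}] = - \frac{4 t^{6}}{3} - t^{4} - \frac{t^{3}}{4} - t^{2} - 5 t = G'(t).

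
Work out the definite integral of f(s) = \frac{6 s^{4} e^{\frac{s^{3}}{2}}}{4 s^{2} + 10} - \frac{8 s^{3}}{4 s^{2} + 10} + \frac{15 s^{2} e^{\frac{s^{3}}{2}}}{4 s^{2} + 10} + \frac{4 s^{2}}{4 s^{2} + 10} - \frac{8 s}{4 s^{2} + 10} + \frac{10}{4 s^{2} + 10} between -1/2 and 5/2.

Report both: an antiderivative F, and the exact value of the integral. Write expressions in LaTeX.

Antiderivative: F(s) = - \frac{2 s^{2} - 2 s - 2 e^{\frac{s^{3}}{2}} - 3 \log{\left(2 s^{2} + 5 \right)} - 5}{2}; value = -3 - \frac{3 \log{\left(\frac{11}{2} \right)}}{2} - e^{- \frac{1}{16}} + \frac{3 \log{\left(\frac{35}{2} \right)}}{2} + e^{\frac{125}{16}}

The integrand splits into summands that can be handled one at a time.
F(s) = - \frac{2 s^{2} - 2 s - 2 e^{\frac{s^{3}}{2}} - 3 \log{\left(2 s^{2} + 5 \right)} - 5}{2} is an antiderivative of f.
Check: d/ds[- \frac{2 s^{2} - 2 s - 2 e^{\frac{s^{3}}{2}} - 3 \log{\left(2 s^{2} + 5 \right)} - 5}{2}] = \frac{6 s^{4} e^{\frac{s^{3}}{2}} - 8 s^{3} + 15 s^{2} e^{\frac{s^{3}}{2}} + 4 s^{2} - 8 s + 10}{4 s^{2} + 10}, which equals f(s).
F(5/2) = - \frac{5}{4} + \frac{3 \log{\left(\frac{35}{2} \right)}}{2} + e^{\frac{125}{16}}; F(-1/2) = e^{- \frac{1}{16}} + \frac{7}{4} + \frac{3 \log{\left(\frac{11}{2} \right)}}{2}.
Integral = F(5/2) - F(-1/2) = -3 - \frac{3 \log{\left(\frac{11}{2} \right)}}{2} - e^{- \frac{1}{16}} + \frac{3 \log{\left(\frac{35}{2} \right)}}{2} + e^{\frac{125}{16}}.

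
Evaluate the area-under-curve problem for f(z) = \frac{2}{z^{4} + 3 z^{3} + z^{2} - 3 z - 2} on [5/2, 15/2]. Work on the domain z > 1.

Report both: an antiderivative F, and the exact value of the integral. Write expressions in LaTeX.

The denominator factors as \left(z - 1\right) \left(z + 1\right)^{2} \left(z + 2\right); partial fractions split f into directly integrable pieces: - \frac{2}{3 \left(z + 2\right)} + \frac{1}{2 \left(z + 1\right)} - \frac{1}{\left(z + 1\right)^{2}} + \frac{1}{6 \left(z - 1\right)}.
F(z) = \frac{\log{\left(z - 1 \right)}}{6} + \frac{\log{\left(z + 1 \right)}}{2} - \frac{2 \log{\left(z + 2 \right)}}{3} + \frac{2}{2 z + 2} is an antiderivative of f.
Check: d/dz[\frac{\log{\left(z - 1 \right)}}{6} + \frac{\log{\left(z + 1 \right)}}{2} - \frac{2 \log{\left(z + 2 \right)}}{3} + \frac{2}{2 z + 2}] = \frac{2}{z^{4} + 3 z^{3} + z^{2} - 3 z - 2} = f(z).
F(15/2) = - \frac{2 \log{\left(\frac{19}{2} \right)}}{3} + \frac{2}{17} + \frac{\log{\left(\frac{13}{2} \right)}}{6} + \frac{\log{\left(\frac{17}{2} \right)}}{2}; F(5/2) = - \frac{2 \log{\left(\frac{9}{2} \right)}}{3} + \frac{\log{\left(\frac{3}{2} \right)}}{6} + \frac{2}{7} + \frac{\log{\left(\frac{7}{2} \right)}}{2}.
Integral = F(15/2) - F(5/2) = - \frac{2 \log{\left(\frac{19}{2} \right)}}{3} - \frac{\log{\left(\frac{7}{2} \right)}}{2} - \frac{20}{119} - \frac{\log{\left(\frac{3}{2} \right)}}{6} + \frac{\log{\left(\frac{13}{2} \right)}}{6} + \frac{2 \log{\left(\frac{9}{2} \right)}}{3} + \frac{\log{\left(\frac{17}{2} \right)}}{2}.

Antiderivative: F(z) = \frac{\log{\left(z - 1 \right)}}{6} + \frac{\log{\left(z + 1 \right)}}{2} - \frac{2 \log{\left(z + 2 \right)}}{3} + \frac{2}{2 z + 2}; value = - \frac{2 \log{\left(\frac{19}{2} \right)}}{3} - \frac{\log{\left(\frac{7}{2} \right)}}{2} - \frac{20}{119} - \frac{\log{\left(\frac{3}{2} \right)}}{6} + \frac{\log{\left(\frac{13}{2} \right)}}{6} + \frac{2 \log{\left(\frac{9}{2} \right)}}{3} + \frac{\log{\left(\frac{17}{2} \right)}}{2}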